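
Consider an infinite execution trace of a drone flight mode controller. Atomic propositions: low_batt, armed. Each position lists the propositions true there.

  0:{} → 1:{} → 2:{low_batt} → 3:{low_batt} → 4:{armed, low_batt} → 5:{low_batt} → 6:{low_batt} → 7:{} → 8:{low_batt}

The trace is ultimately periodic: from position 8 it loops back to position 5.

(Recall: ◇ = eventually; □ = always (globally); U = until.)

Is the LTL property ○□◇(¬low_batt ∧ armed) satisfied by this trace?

Violated

The position after 0 is 1; □◇(¬low_batt ∧ armed) is false there.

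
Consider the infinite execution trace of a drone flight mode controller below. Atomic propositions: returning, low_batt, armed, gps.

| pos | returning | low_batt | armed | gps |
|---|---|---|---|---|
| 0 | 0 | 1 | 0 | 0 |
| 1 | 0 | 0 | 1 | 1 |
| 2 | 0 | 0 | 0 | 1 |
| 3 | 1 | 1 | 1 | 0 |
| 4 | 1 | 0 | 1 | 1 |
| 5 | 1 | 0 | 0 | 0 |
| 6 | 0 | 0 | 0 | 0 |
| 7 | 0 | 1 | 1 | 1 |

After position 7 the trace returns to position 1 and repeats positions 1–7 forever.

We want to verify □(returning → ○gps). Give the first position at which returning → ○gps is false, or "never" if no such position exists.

Check returning → ○gps at each position in order: 0 ✓, 1 ✓, 2 ✓, 3 ✓.
At position 4 the labels are {armed, gps, returning} and the next position 5 has {returning}, so returning → ○gps is false there. This is the first violation.

4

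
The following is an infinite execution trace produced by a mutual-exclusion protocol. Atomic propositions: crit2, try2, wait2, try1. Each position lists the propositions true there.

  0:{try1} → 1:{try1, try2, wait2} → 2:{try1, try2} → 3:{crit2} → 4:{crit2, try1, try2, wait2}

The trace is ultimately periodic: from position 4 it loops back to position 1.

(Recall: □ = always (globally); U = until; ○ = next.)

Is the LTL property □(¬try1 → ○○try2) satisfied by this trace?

¬try1 → ○○try2 holds at every position 0..4, and those are all positions ever visited, so □(¬try1 → ○○try2) holds.
Positions where ¬try1 holds: 3.
Check ○○try2 at each: 3→ok.

Holds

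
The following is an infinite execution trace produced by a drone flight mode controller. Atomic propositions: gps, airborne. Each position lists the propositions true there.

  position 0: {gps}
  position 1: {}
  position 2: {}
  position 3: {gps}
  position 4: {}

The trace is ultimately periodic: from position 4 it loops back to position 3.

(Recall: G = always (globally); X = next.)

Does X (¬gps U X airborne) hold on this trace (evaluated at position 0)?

The position after 0 is 1; ¬gps U X airborne is false there.

No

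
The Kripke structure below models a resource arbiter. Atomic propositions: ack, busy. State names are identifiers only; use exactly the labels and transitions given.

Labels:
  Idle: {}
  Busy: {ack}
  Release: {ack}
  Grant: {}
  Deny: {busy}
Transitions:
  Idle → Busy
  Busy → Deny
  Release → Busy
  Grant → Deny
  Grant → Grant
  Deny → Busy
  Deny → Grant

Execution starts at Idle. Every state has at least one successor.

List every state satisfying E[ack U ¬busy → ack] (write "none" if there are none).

States satisfying ack: {Busy, Release}.
States satisfying ¬busy → ack: {Busy, Release, Deny}.
States satisfying E[ack U ¬busy → ack]: {Busy, Release, Deny}.

{Busy, Release, Deny}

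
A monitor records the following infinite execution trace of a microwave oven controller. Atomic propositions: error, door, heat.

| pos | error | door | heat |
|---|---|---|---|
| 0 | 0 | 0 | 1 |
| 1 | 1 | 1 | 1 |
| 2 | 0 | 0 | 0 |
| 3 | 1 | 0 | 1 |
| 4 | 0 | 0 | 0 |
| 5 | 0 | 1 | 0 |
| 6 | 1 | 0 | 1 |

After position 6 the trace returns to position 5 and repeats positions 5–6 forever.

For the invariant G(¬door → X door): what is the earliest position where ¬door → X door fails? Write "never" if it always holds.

Check ¬door → X door at each position in order: 0 ✓, 1 ✓.
At position 2 the labels are {} and the next position 3 has {error, heat}, so ¬door → X door is false there. This is the first violation.

2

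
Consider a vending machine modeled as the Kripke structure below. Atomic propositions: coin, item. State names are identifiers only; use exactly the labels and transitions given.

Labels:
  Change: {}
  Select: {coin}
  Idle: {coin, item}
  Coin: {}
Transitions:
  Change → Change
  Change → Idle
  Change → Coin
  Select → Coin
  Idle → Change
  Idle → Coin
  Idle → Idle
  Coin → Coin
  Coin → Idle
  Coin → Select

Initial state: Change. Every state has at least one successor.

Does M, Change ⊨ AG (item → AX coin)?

No

States satisfying item → AX coin: {Change, Select, Coin}.
States satisfying AG (item → AX coin): ∅.
Idle is reachable from Change and violates item → AX coin, so AG fails at Change.
Change ∉ Sat(AG (item → AX coin)).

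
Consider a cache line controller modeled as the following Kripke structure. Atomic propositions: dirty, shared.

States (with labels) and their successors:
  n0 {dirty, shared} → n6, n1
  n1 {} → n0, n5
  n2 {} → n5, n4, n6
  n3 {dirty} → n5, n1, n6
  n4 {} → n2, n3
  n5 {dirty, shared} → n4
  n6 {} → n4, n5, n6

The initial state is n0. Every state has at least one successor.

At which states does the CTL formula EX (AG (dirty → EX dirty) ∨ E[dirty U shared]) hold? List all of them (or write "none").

{n1, n2, n3, n4, n6}

States satisfying AG (dirty → EX dirty) ∨ E[dirty U shared]: {n0, n3, n5}.
States satisfying EX (AG (dirty → EX dirty) ∨ E[dirty U shared]): {n1, n2, n3, n4, n6}.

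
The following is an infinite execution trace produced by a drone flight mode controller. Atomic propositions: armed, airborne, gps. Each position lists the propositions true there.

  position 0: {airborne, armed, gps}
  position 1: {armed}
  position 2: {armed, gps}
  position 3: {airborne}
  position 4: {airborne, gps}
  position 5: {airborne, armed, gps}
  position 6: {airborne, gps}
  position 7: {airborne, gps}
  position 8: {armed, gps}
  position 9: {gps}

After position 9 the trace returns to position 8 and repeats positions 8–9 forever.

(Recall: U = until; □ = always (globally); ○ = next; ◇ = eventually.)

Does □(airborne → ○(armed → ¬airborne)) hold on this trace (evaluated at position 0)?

airborne → ○(armed → ¬airborne) must hold at every position from 0 onward. It fails at position 4, so □(airborne → ○(armed → ¬airborne)) is false.
Positions where airborne holds: 0, 3, 4, 5, 6, 7.
Check ○(armed → ¬airborne) at each: 0→ok, 3→ok, 4→fails, 5→ok, 6→ok, 7→ok.

Violated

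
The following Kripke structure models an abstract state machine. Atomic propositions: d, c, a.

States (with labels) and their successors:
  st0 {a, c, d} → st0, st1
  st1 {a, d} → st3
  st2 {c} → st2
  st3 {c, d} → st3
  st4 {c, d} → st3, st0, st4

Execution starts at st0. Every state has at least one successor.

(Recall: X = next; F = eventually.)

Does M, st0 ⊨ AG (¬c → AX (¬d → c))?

Satisfied

States satisfying ¬c → AX (¬d → c): {st0, st1, st2, st3, st4}.
States satisfying AG (¬c → AX (¬d → c)): {st0, st1, st2, st3, st4}.
Every state reachable from st0 satisfies ¬c → AX (¬d → c).
st0 ∈ Sat(AG (¬c → AX (¬d → c))).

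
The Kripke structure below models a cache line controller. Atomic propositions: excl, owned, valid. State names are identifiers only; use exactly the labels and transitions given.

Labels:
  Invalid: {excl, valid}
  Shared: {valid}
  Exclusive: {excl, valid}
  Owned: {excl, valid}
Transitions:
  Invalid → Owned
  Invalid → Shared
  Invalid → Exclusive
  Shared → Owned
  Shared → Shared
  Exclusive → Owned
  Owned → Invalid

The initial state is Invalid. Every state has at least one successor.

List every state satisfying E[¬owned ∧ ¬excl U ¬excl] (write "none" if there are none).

States satisfying ¬owned ∧ ¬excl: {Shared}.
States satisfying ¬excl: {Shared}.
States satisfying E[¬owned ∧ ¬excl U ¬excl]: {Shared}.

{Shared}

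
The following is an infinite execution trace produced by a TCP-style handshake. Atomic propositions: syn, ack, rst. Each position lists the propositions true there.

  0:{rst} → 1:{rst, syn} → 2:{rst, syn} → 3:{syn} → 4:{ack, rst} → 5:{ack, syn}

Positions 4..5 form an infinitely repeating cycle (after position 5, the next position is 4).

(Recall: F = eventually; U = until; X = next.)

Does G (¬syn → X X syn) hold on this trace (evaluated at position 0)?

¬syn → X X syn must hold at every position from 0 onward. It fails at position 4, so G (¬syn → X X syn) is false.
Positions where ¬syn holds: 0, 4.
Check X X syn at each: 0→ok, 4→fails.

Does not hold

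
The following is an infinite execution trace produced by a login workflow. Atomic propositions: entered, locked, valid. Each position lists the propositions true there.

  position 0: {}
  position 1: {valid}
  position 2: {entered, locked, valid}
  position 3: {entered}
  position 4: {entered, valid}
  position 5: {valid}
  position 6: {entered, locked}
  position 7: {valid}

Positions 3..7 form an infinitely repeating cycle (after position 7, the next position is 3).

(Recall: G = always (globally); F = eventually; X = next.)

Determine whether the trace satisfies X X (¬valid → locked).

The position after 0 is 1; X (¬valid → locked) is true there.

Holds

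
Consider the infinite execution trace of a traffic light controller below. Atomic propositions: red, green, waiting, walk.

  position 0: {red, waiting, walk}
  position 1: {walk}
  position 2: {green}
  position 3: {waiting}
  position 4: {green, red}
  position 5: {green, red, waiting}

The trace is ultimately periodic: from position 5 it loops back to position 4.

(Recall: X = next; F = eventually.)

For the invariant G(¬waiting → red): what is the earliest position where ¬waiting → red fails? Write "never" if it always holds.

1

Check ¬waiting → red at each position in order: 0 ✓.
At position 1 the labels are {walk}, so ¬waiting → red is false there. This is the first violation.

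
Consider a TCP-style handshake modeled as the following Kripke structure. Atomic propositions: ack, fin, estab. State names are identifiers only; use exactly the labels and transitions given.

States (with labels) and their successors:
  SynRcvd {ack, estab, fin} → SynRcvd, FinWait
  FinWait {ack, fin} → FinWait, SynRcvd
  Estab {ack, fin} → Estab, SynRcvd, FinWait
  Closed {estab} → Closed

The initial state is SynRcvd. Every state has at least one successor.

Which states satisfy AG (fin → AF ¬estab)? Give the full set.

{Closed}

States satisfying fin → AF ¬estab: {FinWait, Estab, Closed}.
States satisfying AG (fin → AF ¬estab): {Closed}.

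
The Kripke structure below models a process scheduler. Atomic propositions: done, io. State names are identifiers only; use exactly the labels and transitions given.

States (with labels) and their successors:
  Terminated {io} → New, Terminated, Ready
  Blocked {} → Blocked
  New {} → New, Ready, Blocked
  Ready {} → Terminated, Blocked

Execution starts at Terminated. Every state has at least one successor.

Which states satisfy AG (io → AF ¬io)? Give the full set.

States satisfying io → AF ¬io: {Blocked, New, Ready}.
States satisfying AG (io → AF ¬io): {Blocked}.

{Blocked}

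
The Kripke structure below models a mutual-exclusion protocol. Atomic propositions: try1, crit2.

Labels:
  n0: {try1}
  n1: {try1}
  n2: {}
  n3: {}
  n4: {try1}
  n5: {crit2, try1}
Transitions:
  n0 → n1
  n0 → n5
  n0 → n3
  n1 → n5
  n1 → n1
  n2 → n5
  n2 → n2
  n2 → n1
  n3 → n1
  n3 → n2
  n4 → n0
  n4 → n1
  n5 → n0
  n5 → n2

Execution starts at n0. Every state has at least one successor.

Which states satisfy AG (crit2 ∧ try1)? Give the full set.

none

States satisfying crit2 ∧ try1: {n5}.
States satisfying AG (crit2 ∧ try1): ∅.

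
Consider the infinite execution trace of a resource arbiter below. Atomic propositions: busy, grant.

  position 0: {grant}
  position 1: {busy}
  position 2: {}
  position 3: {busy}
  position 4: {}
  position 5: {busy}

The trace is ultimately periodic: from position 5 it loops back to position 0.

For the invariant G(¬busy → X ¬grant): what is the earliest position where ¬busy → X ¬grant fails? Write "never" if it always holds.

¬busy → X ¬grant holds at every position 0..5, and those are all the positions the trace ever visits, so the invariant G(¬busy → X ¬grant) is never violated.

never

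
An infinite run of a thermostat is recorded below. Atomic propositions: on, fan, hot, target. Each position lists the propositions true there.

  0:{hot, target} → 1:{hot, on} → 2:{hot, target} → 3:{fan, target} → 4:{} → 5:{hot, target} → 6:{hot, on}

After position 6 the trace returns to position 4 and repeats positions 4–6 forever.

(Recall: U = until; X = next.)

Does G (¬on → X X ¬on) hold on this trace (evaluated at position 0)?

¬on → X X ¬on must hold at every position from 0 onward. It fails at position 4, so G (¬on → X X ¬on) is false.
Positions where ¬on holds: 0, 2, 3, 4, 5.
Check X X ¬on at each: 0→ok, 2→ok, 3→ok, 4→fails, 5→ok.

Does not hold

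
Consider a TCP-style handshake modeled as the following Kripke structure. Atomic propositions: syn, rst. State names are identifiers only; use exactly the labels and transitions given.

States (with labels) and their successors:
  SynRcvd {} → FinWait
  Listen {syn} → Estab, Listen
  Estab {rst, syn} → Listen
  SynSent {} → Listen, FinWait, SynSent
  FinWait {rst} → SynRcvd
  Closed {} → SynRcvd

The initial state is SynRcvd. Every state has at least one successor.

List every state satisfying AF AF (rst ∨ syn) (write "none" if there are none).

{SynRcvd, Listen, Estab, FinWait, Closed}

States satisfying AF (rst ∨ syn): {SynRcvd, Listen, Estab, FinWait, Closed}.
States satisfying AF AF (rst ∨ syn): {SynRcvd, Listen, Estab, FinWait, Closed}.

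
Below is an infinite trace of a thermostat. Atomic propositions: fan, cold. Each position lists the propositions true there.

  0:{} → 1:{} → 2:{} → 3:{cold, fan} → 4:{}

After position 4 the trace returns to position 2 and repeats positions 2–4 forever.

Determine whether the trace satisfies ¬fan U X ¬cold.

Yes

Walking from position 0: X ¬cold first holds at position 0, and ¬fan holds at every earlier position along the way, so ¬fan U X ¬cold holds.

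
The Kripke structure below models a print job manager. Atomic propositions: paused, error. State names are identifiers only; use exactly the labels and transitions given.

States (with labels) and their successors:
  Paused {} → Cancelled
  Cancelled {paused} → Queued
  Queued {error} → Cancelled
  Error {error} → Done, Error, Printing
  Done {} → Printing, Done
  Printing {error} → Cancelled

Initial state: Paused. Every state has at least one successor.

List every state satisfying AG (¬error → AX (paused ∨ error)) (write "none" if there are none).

{Paused, Cancelled, Queued, Printing}

States satisfying ¬error → AX (paused ∨ error): {Paused, Cancelled, Queued, Error, Printing}.
States satisfying AG (¬error → AX (paused ∨ error)): {Paused, Cancelled, Queued, Printing}.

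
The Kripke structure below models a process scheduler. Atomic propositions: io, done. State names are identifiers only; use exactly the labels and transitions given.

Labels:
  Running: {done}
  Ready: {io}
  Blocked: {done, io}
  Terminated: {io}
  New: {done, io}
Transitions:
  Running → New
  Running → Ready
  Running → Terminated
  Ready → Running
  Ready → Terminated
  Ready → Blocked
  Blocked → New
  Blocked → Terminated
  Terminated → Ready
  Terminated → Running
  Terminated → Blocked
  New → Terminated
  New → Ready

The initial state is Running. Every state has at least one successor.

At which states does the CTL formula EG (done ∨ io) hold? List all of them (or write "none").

States satisfying done ∨ io: {Running, Ready, Blocked, Terminated, New}.
States satisfying EG (done ∨ io): {Running, Ready, Blocked, Terminated, New}.

{Running, Ready, Blocked, Terminated, New}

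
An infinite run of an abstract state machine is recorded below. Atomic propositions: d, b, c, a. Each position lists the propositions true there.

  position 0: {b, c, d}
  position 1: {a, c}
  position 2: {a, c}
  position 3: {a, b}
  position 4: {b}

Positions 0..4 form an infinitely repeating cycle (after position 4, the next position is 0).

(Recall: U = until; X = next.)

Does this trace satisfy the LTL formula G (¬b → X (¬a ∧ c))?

No

¬b → X (¬a ∧ c) must hold at every position from 0 onward. It fails at position 1, so G (¬b → X (¬a ∧ c)) is false.
Positions where ¬b holds: 1, 2.
Check X (¬a ∧ c) at each: 1→fails, 2→fails.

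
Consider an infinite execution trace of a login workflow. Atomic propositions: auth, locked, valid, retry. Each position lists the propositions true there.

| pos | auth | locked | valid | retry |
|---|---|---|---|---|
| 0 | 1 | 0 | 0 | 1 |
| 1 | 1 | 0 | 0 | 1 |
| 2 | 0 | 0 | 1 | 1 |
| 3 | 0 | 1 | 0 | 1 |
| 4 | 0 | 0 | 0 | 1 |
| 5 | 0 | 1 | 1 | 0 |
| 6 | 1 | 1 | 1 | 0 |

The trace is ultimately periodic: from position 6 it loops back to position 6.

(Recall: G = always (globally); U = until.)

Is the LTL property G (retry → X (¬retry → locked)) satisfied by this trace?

retry → X (¬retry → locked) holds at every position 0..6, and those are all positions ever visited, so G (retry → X (¬retry → locked)) holds.
Positions where retry holds: 0, 1, 2, 3, 4.
Check X (¬retry → locked) at each: 0→ok, 1→ok, 2→ok, 3→ok, 4→ok.

Yes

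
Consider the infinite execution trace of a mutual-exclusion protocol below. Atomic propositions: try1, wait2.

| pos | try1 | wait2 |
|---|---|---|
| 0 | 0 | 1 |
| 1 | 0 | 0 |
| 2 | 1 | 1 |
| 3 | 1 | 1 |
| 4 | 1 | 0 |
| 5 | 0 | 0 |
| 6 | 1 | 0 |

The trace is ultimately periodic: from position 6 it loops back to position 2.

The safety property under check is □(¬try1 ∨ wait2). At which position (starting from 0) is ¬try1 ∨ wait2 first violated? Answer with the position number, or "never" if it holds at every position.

4

Check ¬try1 ∨ wait2 at each position in order: 0 ✓, 1 ✓, 2 ✓, 3 ✓.
At position 4 the labels are {try1}, so ¬try1 ∨ wait2 is false there. This is the first violation.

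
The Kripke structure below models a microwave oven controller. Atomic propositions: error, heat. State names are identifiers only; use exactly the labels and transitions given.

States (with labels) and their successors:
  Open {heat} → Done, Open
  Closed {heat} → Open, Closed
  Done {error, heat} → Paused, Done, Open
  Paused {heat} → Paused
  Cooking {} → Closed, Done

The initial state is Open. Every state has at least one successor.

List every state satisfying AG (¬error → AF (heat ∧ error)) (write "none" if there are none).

States satisfying ¬error → AF (heat ∧ error): {Done}.
States satisfying AG (¬error → AF (heat ∧ error)): ∅.

none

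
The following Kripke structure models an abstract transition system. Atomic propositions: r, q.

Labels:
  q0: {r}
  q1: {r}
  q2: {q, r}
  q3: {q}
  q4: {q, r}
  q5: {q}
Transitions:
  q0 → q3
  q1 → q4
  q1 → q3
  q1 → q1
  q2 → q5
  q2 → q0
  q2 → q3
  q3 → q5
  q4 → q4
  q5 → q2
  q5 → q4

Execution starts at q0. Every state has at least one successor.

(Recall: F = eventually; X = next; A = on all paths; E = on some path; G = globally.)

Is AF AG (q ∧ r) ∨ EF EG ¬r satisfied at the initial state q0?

States satisfying AG (q ∧ r): {q4}.
States satisfying AF AG (q ∧ r): {q4}.
States satisfying EG ¬r: ∅.
States satisfying EF EG ¬r: ∅.
States satisfying AF AG (q ∧ r) ∨ EF EG ¬r: {q4}.
q0 ∉ Sat(AF AG (q ∧ r) ∨ EF EG ¬r).

Violated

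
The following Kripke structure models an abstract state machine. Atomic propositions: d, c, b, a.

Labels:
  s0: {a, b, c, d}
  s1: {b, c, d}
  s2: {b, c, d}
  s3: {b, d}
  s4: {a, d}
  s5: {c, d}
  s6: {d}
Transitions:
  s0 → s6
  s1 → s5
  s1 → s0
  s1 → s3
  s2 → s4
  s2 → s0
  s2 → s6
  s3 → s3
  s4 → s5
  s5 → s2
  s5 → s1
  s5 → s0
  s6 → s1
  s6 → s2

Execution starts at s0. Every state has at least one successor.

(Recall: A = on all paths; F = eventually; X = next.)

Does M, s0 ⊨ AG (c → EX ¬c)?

States satisfying c → EX ¬c: {s0, s1, s2, s3, s4, s6}.
States satisfying AG (c → EX ¬c): {s3}.
s5 is reachable from s0 and violates c → EX ¬c, so AG fails at s0.
s0 ∉ Sat(AG (c → EX ¬c)).

Violated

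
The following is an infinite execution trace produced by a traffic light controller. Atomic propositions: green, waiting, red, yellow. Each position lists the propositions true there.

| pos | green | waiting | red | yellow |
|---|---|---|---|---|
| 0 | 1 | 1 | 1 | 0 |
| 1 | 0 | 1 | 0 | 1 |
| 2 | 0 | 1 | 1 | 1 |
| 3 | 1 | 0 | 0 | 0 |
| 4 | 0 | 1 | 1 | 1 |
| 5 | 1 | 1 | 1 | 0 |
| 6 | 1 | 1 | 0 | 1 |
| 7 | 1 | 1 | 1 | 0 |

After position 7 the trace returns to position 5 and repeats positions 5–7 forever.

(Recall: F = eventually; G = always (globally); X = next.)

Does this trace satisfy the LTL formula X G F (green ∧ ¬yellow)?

Yes

The position after 0 is 1; G F (green ∧ ¬yellow) is true there.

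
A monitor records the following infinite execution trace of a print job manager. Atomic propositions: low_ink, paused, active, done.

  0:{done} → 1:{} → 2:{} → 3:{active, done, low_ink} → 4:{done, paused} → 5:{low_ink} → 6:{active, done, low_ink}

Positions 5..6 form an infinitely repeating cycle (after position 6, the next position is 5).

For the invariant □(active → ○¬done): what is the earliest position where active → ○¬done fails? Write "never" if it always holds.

3

Check active → ○¬done at each position in order: 0 ✓, 1 ✓, 2 ✓.
At position 3 the labels are {active, done, low_ink} and the next position 4 has {done, paused}, so active → ○¬done is false there. This is the first violation.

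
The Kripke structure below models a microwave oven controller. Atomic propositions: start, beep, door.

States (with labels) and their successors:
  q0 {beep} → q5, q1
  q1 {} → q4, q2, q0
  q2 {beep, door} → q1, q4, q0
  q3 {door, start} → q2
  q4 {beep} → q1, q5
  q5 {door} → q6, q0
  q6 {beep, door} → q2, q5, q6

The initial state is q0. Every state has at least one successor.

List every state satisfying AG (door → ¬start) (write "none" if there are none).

States satisfying door → ¬start: {q0, q1, q2, q4, q5, q6}.
States satisfying AG (door → ¬start): {q0, q1, q2, q4, q5, q6}.

{q0, q1, q2, q4, q5, q6}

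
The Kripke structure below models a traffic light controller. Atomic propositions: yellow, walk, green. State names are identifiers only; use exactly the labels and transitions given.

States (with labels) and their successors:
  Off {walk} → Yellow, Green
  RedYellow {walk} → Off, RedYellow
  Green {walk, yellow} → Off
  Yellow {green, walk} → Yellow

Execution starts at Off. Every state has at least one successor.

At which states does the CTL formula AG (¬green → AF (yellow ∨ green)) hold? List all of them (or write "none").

{Off, Green, Yellow}

States satisfying ¬green → AF (yellow ∨ green): {Off, Green, Yellow}.
States satisfying AG (¬green → AF (yellow ∨ green)): {Off, Green, Yellow}.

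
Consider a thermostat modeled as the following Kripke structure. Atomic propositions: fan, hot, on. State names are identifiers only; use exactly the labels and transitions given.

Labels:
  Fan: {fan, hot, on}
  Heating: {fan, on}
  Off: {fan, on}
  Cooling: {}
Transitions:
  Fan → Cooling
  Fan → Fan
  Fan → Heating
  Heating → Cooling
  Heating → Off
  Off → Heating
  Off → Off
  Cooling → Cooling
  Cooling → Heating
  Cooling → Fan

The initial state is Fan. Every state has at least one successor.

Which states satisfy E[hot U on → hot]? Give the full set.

States satisfying hot: {Fan}.
States satisfying on → hot: {Fan, Cooling}.
States satisfying E[hot U on → hot]: {Fan, Cooling}.

{Fan, Cooling}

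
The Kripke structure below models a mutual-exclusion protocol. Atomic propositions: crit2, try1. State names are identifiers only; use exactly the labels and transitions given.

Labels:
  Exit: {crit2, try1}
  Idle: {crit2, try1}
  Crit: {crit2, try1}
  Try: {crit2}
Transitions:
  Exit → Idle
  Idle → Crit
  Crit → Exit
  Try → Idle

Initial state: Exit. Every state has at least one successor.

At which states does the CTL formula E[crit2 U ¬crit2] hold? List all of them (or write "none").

States satisfying crit2: {Exit, Idle, Crit, Try}.
States satisfying ¬crit2: ∅.
States satisfying E[crit2 U ¬crit2]: ∅.

none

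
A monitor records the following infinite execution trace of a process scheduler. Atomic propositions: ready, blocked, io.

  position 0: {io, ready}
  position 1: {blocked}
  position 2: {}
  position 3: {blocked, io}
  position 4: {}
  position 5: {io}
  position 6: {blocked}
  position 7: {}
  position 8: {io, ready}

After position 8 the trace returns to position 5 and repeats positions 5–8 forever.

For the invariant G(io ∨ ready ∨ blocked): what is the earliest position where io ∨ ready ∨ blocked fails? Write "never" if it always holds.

Check io ∨ ready ∨ blocked at each position in order: 0 ✓, 1 ✓.
At position 2 the labels are {}, so io ∨ ready ∨ blocked is false there. This is the first violation.

2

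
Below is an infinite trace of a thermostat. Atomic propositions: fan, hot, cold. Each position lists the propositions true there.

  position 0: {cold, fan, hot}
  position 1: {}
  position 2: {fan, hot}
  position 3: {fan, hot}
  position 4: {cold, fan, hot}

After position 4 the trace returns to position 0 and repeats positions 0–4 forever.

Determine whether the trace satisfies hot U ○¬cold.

Walking from position 0: ○¬cold first holds at position 0, and hot holds at every earlier position along the way, so hot U ○¬cold holds.

Yes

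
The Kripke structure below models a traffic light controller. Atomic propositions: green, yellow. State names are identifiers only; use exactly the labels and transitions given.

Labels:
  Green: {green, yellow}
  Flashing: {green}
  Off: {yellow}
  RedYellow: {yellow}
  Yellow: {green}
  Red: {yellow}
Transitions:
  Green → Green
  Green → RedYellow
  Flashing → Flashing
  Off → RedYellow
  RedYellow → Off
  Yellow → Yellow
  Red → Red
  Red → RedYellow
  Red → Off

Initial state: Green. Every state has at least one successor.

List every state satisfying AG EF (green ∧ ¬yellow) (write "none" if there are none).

States satisfying EF (green ∧ ¬yellow): {Flashing, Yellow}.
States satisfying AG EF (green ∧ ¬yellow): {Flashing, Yellow}.

{Flashing, Yellow}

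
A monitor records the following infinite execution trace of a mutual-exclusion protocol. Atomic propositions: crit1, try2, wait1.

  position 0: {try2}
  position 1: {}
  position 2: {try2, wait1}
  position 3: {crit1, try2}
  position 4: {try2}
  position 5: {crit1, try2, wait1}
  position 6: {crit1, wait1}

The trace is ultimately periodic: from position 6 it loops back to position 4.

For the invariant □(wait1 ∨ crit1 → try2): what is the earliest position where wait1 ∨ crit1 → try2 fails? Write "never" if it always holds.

6

Check wait1 ∨ crit1 → try2 at each position in order: 0 ✓, 1 ✓, 2 ✓, 3 ✓, 4 ✓, 5 ✓.
At position 6 the labels are {crit1, wait1}, so wait1 ∨ crit1 → try2 is false there. This is the first violation.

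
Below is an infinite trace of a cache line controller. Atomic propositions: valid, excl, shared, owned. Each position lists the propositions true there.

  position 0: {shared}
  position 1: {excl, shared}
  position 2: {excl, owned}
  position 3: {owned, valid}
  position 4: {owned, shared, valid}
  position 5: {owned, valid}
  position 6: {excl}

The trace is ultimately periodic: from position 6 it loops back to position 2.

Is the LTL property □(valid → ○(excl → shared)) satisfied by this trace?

valid → ○(excl → shared) must hold at every position from 0 onward. It fails at position 5, so □(valid → ○(excl → shared)) is false.
Positions where valid holds: 3, 4, 5.
Check ○(excl → shared) at each: 3→ok, 4→ok, 5→fails.

Violated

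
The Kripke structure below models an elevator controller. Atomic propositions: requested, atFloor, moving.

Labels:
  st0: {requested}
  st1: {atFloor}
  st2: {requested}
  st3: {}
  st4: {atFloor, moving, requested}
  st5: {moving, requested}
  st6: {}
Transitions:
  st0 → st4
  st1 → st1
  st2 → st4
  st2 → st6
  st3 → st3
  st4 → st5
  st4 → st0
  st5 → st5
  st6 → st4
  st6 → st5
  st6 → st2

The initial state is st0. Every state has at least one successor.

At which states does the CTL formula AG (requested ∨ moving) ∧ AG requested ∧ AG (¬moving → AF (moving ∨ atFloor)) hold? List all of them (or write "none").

{st0, st4, st5}

States satisfying requested ∨ moving: {st0, st2, st4, st5}.
States satisfying AG (requested ∨ moving): {st0, st4, st5}.
States satisfying requested: {st0, st2, st4, st5}.
States satisfying AG requested: {st0, st4, st5}.
States satisfying ¬moving → AF (moving ∨ atFloor): {st0, st1, st4, st5}.
States satisfying AG (¬moving → AF (moving ∨ atFloor)): {st0, st1, st4, st5}.
States satisfying AG (requested ∨ moving) ∧ AG requested ∧ AG (¬moving → AF (moving ∨ atFloor)): {st0, st4, st5}.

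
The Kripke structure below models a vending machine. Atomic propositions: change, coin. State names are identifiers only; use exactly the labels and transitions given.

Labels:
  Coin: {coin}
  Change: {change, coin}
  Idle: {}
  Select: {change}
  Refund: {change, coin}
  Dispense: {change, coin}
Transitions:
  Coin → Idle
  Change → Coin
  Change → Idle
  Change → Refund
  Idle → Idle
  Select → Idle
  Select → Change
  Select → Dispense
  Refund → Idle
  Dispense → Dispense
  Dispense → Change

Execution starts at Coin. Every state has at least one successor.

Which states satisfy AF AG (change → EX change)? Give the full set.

States satisfying AG (change → EX change): {Coin, Idle}.
States satisfying AF AG (change → EX change): {Coin, Change, Idle, Refund}.

{Coin, Change, Idle, Refund}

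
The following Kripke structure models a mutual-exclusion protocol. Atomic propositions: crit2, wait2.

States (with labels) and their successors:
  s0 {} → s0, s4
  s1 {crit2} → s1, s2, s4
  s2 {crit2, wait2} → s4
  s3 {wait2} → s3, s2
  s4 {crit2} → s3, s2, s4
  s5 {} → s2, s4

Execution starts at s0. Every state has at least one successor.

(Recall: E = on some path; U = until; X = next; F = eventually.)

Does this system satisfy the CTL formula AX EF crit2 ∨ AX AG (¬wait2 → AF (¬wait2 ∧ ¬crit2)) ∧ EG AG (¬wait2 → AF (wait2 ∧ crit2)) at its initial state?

States satisfying EF crit2: {s0, s1, s2, s3, s4, s5}.
States satisfying AX EF crit2: {s0, s1, s2, s3, s4, s5}.
States satisfying AG (¬wait2 → AF (¬wait2 ∧ ¬crit2)): ∅.
States satisfying AX AG (¬wait2 → AF (¬wait2 ∧ ¬crit2)): ∅.
States satisfying AG (¬wait2 → AF (wait2 ∧ crit2)): ∅.
States satisfying EG AG (¬wait2 → AF (wait2 ∧ crit2)): ∅.
States satisfying AX EF crit2 ∨ AX AG (¬wait2 → AF (¬wait2 ∧ ¬crit2)) ∧ EG AG (¬wait2 → AF (wait2 ∧ crit2)): {s0, s1, s2, s3, s4, s5}.
s0 ∈ Sat(AX EF crit2 ∨ AX AG (¬wait2 → AF (¬wait2 ∧ ¬crit2)) ∧ EG AG (¬wait2 → AF (wait2 ∧ crit2))).

Yes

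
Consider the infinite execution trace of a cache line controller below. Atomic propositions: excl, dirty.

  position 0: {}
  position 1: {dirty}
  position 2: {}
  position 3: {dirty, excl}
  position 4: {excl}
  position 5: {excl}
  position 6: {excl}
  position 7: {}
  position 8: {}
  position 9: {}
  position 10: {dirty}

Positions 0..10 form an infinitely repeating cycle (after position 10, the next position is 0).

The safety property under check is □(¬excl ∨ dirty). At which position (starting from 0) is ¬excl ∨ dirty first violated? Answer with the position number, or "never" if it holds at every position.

4

Check ¬excl ∨ dirty at each position in order: 0 ✓, 1 ✓, 2 ✓, 3 ✓.
At position 4 the labels are {excl}, so ¬excl ∨ dirty is false there. This is the first violation.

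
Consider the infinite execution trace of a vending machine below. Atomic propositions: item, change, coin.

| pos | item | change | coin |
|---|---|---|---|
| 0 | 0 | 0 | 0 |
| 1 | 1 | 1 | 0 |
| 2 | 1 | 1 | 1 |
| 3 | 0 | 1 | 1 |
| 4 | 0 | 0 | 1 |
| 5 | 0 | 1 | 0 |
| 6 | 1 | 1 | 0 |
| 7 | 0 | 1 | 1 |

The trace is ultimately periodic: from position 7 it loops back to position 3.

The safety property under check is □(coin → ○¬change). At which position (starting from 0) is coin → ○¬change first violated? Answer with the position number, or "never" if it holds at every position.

2

Check coin → ○¬change at each position in order: 0 ✓, 1 ✓.
At position 2 the labels are {change, coin, item} and the next position 3 has {change, coin}, so coin → ○¬change is false there. This is the first violation.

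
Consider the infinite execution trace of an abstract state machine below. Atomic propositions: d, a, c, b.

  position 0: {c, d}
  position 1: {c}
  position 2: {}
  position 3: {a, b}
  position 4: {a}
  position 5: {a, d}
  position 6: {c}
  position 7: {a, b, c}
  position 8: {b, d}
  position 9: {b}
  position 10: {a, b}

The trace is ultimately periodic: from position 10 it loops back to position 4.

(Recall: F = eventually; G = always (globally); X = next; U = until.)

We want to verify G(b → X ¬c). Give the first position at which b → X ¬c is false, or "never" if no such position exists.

never

b → X ¬c holds at every position 0..10, and those are all the positions the trace ever visits, so the invariant G(b → X ¬c) is never violated.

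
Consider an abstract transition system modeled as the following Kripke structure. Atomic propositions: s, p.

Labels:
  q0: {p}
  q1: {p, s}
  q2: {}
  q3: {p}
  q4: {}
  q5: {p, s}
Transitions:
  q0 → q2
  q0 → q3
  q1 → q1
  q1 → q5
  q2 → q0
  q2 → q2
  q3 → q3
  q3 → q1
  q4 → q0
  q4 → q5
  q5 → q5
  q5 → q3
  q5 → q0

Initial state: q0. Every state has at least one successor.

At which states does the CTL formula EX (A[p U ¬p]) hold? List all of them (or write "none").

{q0, q2}

States satisfying A[p U ¬p]: {q2, q4}.
States satisfying EX (A[p U ¬p]): {q0, q2}.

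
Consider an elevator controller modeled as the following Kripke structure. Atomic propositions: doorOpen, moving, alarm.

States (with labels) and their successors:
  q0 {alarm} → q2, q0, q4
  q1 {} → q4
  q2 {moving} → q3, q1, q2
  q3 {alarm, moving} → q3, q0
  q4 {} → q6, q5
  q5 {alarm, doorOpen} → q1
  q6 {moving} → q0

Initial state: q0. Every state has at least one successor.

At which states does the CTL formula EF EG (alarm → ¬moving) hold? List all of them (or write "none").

{q0, q1, q2, q3, q4, q5, q6}

States satisfying EG (alarm → ¬moving): {q0, q1, q2, q4, q5, q6}.
States satisfying EF EG (alarm → ¬moving): {q0, q1, q2, q3, q4, q5, q6}.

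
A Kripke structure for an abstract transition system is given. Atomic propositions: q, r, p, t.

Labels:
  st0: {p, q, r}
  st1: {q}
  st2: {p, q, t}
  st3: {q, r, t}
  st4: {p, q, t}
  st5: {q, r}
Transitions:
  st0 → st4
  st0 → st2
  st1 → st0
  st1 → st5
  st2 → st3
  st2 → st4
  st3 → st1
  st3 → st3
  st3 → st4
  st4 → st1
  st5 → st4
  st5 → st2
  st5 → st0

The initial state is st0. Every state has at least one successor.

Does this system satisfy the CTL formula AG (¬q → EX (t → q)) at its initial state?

States satisfying ¬q → EX (t → q): {st0, st1, st2, st3, st4, st5}.
States satisfying AG (¬q → EX (t → q)): {st0, st1, st2, st3, st4, st5}.
Every state reachable from st0 satisfies ¬q → EX (t → q).
st0 ∈ Sat(AG (¬q → EX (t → q))).

Satisfied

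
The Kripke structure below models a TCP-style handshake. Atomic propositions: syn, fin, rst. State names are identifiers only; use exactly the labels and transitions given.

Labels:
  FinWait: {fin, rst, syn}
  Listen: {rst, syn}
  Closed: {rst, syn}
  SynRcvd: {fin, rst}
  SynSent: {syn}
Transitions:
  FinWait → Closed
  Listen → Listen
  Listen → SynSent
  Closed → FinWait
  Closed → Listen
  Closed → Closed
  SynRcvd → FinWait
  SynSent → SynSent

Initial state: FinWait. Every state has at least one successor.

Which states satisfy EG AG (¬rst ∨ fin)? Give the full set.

{SynSent}

States satisfying AG (¬rst ∨ fin): {SynSent}.
States satisfying EG AG (¬rst ∨ fin): {SynSent}.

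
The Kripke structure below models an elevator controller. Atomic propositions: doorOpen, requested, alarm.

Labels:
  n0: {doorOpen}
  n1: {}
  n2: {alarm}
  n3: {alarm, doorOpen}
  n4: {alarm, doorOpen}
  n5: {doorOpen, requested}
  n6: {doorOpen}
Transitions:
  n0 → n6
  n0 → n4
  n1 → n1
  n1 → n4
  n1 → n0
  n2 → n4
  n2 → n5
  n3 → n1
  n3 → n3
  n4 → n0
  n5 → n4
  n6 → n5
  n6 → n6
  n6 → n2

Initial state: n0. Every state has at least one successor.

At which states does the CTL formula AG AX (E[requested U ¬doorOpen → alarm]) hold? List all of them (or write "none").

States satisfying AX (E[requested U ¬doorOpen → alarm]): {n0, n2, n4, n5, n6}.
States satisfying AG AX (E[requested U ¬doorOpen → alarm]): {n0, n2, n4, n5, n6}.

{n0, n2, n4, n5, n6}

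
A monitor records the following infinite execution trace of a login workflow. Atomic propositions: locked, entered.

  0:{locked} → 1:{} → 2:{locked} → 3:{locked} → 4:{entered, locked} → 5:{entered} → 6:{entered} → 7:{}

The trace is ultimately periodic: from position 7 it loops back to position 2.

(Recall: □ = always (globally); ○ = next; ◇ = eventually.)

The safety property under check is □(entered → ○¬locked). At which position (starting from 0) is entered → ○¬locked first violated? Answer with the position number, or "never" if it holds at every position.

never

entered → ○¬locked holds at every position 0..7, and those are all the positions the trace ever visits, so the invariant □(entered → ○¬locked) is never violated.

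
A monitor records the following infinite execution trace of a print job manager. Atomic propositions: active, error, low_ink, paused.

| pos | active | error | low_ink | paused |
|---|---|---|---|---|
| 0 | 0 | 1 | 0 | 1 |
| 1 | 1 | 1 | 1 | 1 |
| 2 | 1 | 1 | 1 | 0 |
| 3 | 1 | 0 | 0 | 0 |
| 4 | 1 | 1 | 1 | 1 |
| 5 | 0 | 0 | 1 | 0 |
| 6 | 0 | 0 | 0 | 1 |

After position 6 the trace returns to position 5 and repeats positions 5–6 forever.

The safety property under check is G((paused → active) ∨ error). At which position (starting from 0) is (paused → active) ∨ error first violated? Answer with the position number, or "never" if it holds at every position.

6

Check (paused → active) ∨ error at each position in order: 0 ✓, 1 ✓, 2 ✓, 3 ✓, 4 ✓, 5 ✓.
At position 6 the labels are {paused}, so (paused → active) ∨ error is false there. This is the first violation.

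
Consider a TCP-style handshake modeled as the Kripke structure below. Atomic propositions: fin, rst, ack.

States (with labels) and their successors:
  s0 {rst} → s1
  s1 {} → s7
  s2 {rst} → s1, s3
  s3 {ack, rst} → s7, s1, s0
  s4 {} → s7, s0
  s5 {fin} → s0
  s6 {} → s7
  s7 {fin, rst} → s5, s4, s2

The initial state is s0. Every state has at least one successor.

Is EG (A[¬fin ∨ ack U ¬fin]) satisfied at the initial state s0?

States satisfying A[¬fin ∨ ack U ¬fin]: {s0, s1, s2, s3, s4, s6}.
States satisfying EG (A[¬fin ∨ ack U ¬fin]): ∅.
No suitable path/successor from s0 witnesses the formula.
s0 ∉ Sat(EG (A[¬fin ∨ ack U ¬fin])).

Does not hold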